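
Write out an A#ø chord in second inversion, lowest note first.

E, G#, A#, C#

In root position, A#ø is A#–C#–E–G#.
Second inversion puts the fifth (E) in the bass.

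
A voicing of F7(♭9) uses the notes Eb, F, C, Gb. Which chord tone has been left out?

A

F7(♭9) = F, A, C, Eb, Gb. The voicing lacks the 3rd (major 3rd), A.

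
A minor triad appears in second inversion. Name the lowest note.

E

A minor triad = A–C–E. Second inversion → fifth in the bass = E.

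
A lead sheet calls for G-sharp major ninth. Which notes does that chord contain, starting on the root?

G-sharp major ninth is a major ninth built on G-sharp.
root → G-sharp
3rd (major 3rd) → B-sharp
5th (perfect 5th) → D-sharp
7th (major 7th) → F-double-sharp
9th (major 9th) → A-sharp

G-sharp B-sharp D-sharp F-double-sharp A-sharp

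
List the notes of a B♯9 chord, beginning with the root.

B♯9: dominant ninth on B#.
root → B#
3rd (major 3rd) → D##
5th (perfect 5th) → F##
7th (minor 7th) → A#
9th (major 9th) → C##

B# – D## – F## – A# – C##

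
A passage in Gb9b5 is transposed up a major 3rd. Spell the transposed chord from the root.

Bb – D – Fb – Ab – C

Gb up a major 3rd → Bb. New chord: Bb dominant ninth flat five.
root → Bb
3rd (major 3rd) → D
5th (diminished 5th) → Fb
7th (minor 7th) → Ab
9th (major 9th) → C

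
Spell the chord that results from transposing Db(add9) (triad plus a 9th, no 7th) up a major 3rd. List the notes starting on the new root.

Transposed root: D♭ → F (major 3rd up). So we spell F added-ninth:
Root: F
Major 3rd (3rd): A
Perfect 5th (5th): C
Major 9th (9th): G

F A C G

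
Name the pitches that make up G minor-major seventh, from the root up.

G, B♭, D, F♯

G minor-major seventh: minor-major seventh on G.
- root: G
- minor 3rd: B♭
- perfect 5th: D
- major 7th: F♯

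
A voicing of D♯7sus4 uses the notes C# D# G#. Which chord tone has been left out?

The full D♯7sus4 chord is D#, G#, A#, C#.
Comparing with the voicing, the perfect 5th (5th) — A# — is absent.

A#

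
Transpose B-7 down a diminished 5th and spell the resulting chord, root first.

Transposed root: B → E# (diminished 5th down). So we spell E# minor seventh:
E# — root
G# — minor 3rd
B# — perfect 5th
D# — minor 7th

E# – G# – B# – D#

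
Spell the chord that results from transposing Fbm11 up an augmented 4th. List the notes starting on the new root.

An augmented 4th up from Fb is Bb, so the new chord is Bb minor eleventh.
Bb — root
Db — minor 3rd
F — perfect 5th
Ab — minor 7th
C — major 9th
Eb — perfect 11th

Bb Db F Ab C Eb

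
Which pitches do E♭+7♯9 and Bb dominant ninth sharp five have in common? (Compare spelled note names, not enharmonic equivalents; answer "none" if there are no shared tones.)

E♭+7♯9: Eb G B Db F#
Bb dominant ninth sharp five: Bb D F# Ab C
Common to both → F#.

F#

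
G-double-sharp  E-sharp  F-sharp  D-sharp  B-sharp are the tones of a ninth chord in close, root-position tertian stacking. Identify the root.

Stacking in thirds gives E-sharp – G-double-sharp – B-sharp – D-sharp – F-sharp, so E-sharp is the root — E-sharp dominant seventh flat nine.

E-sharp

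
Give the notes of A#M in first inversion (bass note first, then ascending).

C## E# A#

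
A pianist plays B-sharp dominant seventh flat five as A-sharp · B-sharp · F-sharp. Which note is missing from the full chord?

D-double-sharp

The full B-sharp dominant seventh flat five chord is B-sharp, D-double-sharp, F-sharp, A-sharp.
Comparing with the voicing, the major 3rd (3rd) — D-double-sharp — is absent.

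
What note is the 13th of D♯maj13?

Root of D♯maj13 = D♯. The 13th is a major 13th: D♯ up a major 13th → B♯.

B♯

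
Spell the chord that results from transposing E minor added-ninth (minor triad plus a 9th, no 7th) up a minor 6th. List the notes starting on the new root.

E up a minor 6th → C. New chord: C minor added-ninth.
root → C
3rd (minor 3rd) → E-flat
5th (perfect 5th) → G
9th (major 9th) → D

C, E-flat, G, D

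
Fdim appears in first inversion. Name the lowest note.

Fdim = F–A♭–C♭. First inversion → third in the bass = A♭.

A♭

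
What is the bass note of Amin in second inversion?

Amin = A–C–E. Second inversion → fifth in the bass = E.

E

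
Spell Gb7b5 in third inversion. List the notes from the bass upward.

Fb – Gb – Bb – Dbb

In root position, Gb7b5 is Gb–Bb–Dbb–Fb.
Third inversion puts the seventh (Fb) in the bass.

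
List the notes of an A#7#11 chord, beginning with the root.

A#7#11: dominant seventh sharp eleven on A♯.
A♯ — root
C𝄪 — major 3rd
E♯ — perfect 5th
G♯ — minor 7th
D𝄪 — augmented 11th

A♯, C𝄪, E♯, G♯, D𝄪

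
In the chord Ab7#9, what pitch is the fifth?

Root of Ab7#9 = A♭. The 5th is a perfect 5th: A♭ up a perfect 5th → E♭.

E♭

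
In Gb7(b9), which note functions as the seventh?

Fb

Gb7(b9) is built on Gb; its 7th is a minor 7th above the root.
A seventh above G uses the letter F, and the minor 7th above Gb is Fb.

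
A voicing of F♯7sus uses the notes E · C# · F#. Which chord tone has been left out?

The full F♯7sus chord is F#, B, C#, E.
Comparing with the voicing, the perfect 4th (4th) — B — is absent.

B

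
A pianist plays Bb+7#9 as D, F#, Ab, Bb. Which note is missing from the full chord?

Bb+7#9 = Bb, D, F#, Ab, C#. The voicing lacks the 9th (augmented 9th), C#.

C#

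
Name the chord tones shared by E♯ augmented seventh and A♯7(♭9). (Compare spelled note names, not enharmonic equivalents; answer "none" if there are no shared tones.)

E♯ augmented seventh = E#, G##, B##, D#.
A♯7(♭9) = A#, C##, E#, G#, B.
Shared: E#.

E#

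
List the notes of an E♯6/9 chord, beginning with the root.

E♯  G𝄪  B♯  C𝄪  F𝄪

E♯6/9: six-nine on E♯.
Root: E♯
Major 3rd (3rd): G𝄪
Perfect 5th (5th): B♯
Major 6th (6th): C𝄪
Major 9th (9th): F𝄪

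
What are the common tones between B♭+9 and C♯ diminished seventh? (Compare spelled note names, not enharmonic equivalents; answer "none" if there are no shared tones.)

Bb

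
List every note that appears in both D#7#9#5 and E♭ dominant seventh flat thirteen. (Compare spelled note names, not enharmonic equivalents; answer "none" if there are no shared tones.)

none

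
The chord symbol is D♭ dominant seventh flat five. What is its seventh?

C♭

Root of D♭ dominant seventh flat five = D♭. The 7th is a minor 7th: D♭ up a minor 7th → C♭.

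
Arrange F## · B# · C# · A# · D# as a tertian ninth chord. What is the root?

B#

Arranged so that each adjacent pair is a third by letter name: B# – D# – F## – A# – C#.
The bottom of that stack, B#, is the root (this is B# minor seventh flat nine).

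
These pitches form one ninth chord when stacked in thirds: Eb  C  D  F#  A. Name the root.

D

Stacking in thirds gives D – F# – A – C – Eb, so D is the root — D dominant seventh flat nine.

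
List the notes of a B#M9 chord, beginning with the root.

B#M9 is a major ninth built on B♯.
root → B♯
3rd (major 3rd) → D𝄪
5th (perfect 5th) → F𝄪
7th (major 7th) → A𝄪
9th (major 9th) → C𝄪

B♯, D𝄪, F𝄪, A𝄪, C𝄪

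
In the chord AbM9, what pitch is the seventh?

AbM9 is built on A♭; its 7th is a major 7th above the root.
A seventh above A uses the letter G, and the major 7th above A♭ is G.

G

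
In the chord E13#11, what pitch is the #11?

A#

Root of E13#11 = E. The 11th is an augmented 11th: E up an augmented 11th → A#.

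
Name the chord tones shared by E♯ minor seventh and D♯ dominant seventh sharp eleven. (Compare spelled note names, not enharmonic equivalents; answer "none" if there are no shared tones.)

E♯ minor seventh = E-sharp, G-sharp, B-sharp, D-sharp.
D♯ dominant seventh sharp eleven = D-sharp, F-double-sharp, A-sharp, C-sharp, G-double-sharp.
Shared: D-sharp.

D-sharp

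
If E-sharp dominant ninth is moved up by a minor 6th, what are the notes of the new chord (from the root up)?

C♯  E♯  G♯  B  D♯

A minor 6th up from E♯ is C♯, so the new chord is C♯ dominant ninth.
Root: C♯
Major 3rd (3rd): E♯
Perfect 5th (5th): G♯
Minor 7th (7th): B
Major 9th (9th): D♯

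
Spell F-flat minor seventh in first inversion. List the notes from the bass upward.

A-double-flat – C-flat – E-double-flat – F-flat

In root position, F-flat minor seventh is F-flat–A-double-flat–C-flat–E-double-flat.
First inversion puts the third (A-double-flat) in the bass.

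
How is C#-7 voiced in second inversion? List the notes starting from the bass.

In root position, C#-7 is C♯–E–G♯–B.
Second inversion puts the fifth (G♯) in the bass.

G♯  B  C♯  E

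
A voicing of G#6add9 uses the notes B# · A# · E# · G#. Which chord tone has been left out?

D#

G#6add9 = G#, B#, D#, E#, A#. The voicing lacks the 5th (perfect 5th), D#.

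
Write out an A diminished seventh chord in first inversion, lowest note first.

C  Eb  Gb  A

In root position, A diminished seventh is A–C–Eb–Gb.
First inversion puts the third (C) in the bass.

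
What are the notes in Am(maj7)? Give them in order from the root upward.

A C E G♯

Am(maj7): minor-major seventh on A.
- root: A
- minor 3rd: C
- perfect 5th: E
- major 7th: G♯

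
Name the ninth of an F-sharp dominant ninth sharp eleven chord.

Root of F-sharp dominant ninth sharp eleven = F#. The 9th is a major 9th: F# up a major 9th → G#.

G#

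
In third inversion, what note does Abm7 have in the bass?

G♭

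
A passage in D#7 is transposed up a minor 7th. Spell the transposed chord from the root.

A minor 7th up from D# is C#, so the new chord is C# dominant seventh.
root → C#
3rd (major 3rd) → E#
5th (perfect 5th) → G#
7th (minor 7th) → B

C#  E#  G#  B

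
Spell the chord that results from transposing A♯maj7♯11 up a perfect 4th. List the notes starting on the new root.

D♯  F𝄪  A♯  C𝄪  G𝄪

A perfect 4th up from A♯ is D♯, so the new chord is D♯ major seventh sharp eleven.
root → D♯
3rd (major 3rd) → F𝄪
5th (perfect 5th) → A♯
7th (major 7th) → C𝄪
11th (augmented 11th) → G𝄪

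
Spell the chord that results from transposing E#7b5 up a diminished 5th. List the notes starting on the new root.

B, D#, F, A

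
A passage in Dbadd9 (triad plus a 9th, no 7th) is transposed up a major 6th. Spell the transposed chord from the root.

Bb D F C

A major 6th up from Db is Bb, so the new chord is Bb added-ninth.
root → Bb
3rd (major 3rd) → D
5th (perfect 5th) → F
9th (major 9th) → C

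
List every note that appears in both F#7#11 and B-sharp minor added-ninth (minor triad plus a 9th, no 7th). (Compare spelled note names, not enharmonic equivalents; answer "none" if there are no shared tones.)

B♯

F#7#11: F♯ A♯ C♯ E B♯
B-sharp minor added-ninth: B♯ D♯ F𝄪 C𝄪
Common to both → B♯.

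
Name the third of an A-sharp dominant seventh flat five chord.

C##

Root of A-sharp dominant seventh flat five = A#. The 3rd is a major 3rd: A# up a major 3rd → C##.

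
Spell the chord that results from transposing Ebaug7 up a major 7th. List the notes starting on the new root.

D, F#, A#, C

A major 7th up from Eb is D, so the new chord is D augmented seventh.
root → D
3rd (major 3rd) → F#
5th (augmented 5th) → A#
7th (minor 7th) → C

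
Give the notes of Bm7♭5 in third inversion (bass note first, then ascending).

Bm7♭5 = B–D–F–A; third inversion → seventh (A) lowest.

A B D F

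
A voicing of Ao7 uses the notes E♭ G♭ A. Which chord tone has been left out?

Ao7 = A, C, E♭, G♭. The voicing lacks the 3rd (minor 3rd), C.

C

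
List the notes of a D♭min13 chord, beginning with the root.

D♭min13: minor thirteenth on Db.
Db — root
Fb — minor 3rd
Ab — perfect 5th
Cb — minor 7th
Eb — major 9th
Gb — perfect 11th
Bb — major 13th

Db, Fb, Ab, Cb, Eb, Gb, Bb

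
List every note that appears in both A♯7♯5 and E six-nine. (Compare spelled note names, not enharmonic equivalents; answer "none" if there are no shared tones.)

A♯7♯5: A# C## E## G#
E six-nine: E G# B C# F#
Common to both → G#.

G#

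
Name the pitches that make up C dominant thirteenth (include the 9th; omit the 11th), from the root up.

Root C, quality dominant thirteenth:
- root: C
- major 3rd: E
- perfect 5th: G
- minor 7th: Bb
- major 9th: D
- major 13th: A

C, E, G, Bb, D, A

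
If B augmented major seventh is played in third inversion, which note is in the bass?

B augmented major seventh = B–D-sharp–F-double-sharp–A-sharp. Third inversion → seventh in the bass = A-sharp.

A-sharp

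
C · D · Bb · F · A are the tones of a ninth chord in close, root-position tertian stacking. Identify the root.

Bb

Stacking in thirds gives Bb – D – F – A – C, so Bb is the root — Bb major ninth.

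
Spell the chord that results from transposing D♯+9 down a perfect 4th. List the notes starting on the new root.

Transposed root: D♯ → A♯ (perfect 4th down). So we spell A♯ dominant ninth sharp five:
- root: A♯
- major 3rd: C𝄪
- augmented 5th: E𝄪
- minor 7th: G♯
- major 9th: B♯

A♯ – C𝄪 – E𝄪 – G♯ – B♯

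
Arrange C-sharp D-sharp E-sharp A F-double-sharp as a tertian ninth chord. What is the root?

D-sharp

Stacking in thirds gives D-sharp – F-double-sharp – A – C-sharp – E-sharp, so D-sharp is the root — D-sharp dominant ninth flat five.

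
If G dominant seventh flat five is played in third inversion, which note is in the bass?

G dominant seventh flat five in root position is G–B–Db–F.
Third inversion places the seventh in the bass, which is F.

F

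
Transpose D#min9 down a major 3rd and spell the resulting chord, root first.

B D F# A C#

A major 3rd down from D# is B, so the new chord is B minor ninth.
root → B
3rd (minor 3rd) → D
5th (perfect 5th) → F#
7th (minor 7th) → A
9th (major 9th) → C#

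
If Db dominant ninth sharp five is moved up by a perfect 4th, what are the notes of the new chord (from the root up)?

A perfect 4th up from D♭ is G♭, so the new chord is G♭ dominant ninth sharp five.
root → G♭
3rd (major 3rd) → B♭
5th (augmented 5th) → D
7th (minor 7th) → F♭
9th (major 9th) → A♭

G♭, B♭, D, F♭, A♭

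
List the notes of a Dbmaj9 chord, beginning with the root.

Dbmaj9: major ninth on Db.
root → Db
3rd (major 3rd) → F
5th (perfect 5th) → Ab
7th (major 7th) → C
9th (major 9th) → Eb

Db F Ab C Eb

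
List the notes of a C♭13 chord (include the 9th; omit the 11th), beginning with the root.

Cb Eb Gb Bbb Db Ab

C♭13 is a dominant thirteenth built on Cb.
Cb — root
Eb — major 3rd
Gb — perfect 5th
Bbb — minor 7th
Db — major 9th
Ab — major 13th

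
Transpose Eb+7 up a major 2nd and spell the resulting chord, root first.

Eb up a major 2nd → F. New chord: F augmented seventh.
F — root
A — major 3rd
C# — augmented 5th
Eb — minor 7th

F A C# Eb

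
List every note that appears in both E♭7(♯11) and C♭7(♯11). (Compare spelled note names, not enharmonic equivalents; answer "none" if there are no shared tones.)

E♭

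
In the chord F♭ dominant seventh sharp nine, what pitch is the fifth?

F♭ dominant seventh sharp nine is built on F-flat; its 5th is a perfect 5th above the root.
A fifth above F uses the letter C, and the perfect 5th above F-flat is C-flat.

C-flat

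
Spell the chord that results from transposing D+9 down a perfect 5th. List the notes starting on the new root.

G  B  D♯  F  A

Transposed root: D → G (perfect 5th down). So we spell G dominant ninth sharp five:
- root: G
- major 3rd: B
- augmented 5th: D♯
- minor 7th: F
- major 9th: A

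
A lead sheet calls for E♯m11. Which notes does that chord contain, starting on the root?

Root E#, quality minor eleventh:
root → E#
3rd (minor 3rd) → G#
5th (perfect 5th) → B#
7th (minor 7th) → D#
9th (major 9th) → F##
11th (perfect 11th) → A#

E#, G#, B#, D#, F##, A#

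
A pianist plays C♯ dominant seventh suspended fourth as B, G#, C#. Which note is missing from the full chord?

F#

C♯ dominant seventh suspended fourth = C#, F#, G#, B. The voicing lacks the 4th (perfect 4th), F#.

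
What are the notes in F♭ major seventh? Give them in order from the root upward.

Fb, Ab, Cb, Eb

Root Fb, quality major seventh:
- root: Fb
- major 3rd: Ab
- perfect 5th: Cb
- major 7th: Eb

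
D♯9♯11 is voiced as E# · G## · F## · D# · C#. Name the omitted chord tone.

The full D♯9♯11 chord is D#, F##, A#, C#, E#, G##.
Comparing with the voicing, the perfect 5th (5th) — A# — is absent.

A#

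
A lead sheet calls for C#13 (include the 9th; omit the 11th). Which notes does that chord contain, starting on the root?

C#  E#  G#  B  D#  A#

C#13: dominant thirteenth on C#.
Root: C#
Major 3rd (3rd): E#
Perfect 5th (5th): G#
Minor 7th (7th): B
Major 9th (9th): D#
Major 13th (13th): A#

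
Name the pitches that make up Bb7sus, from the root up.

Bb, Eb, F, Ab

Bb7sus is a dominant seventh suspended fourth built on Bb.
- root: Bb
- perfect 4th: Eb
- perfect 5th: F
- minor 7th: Ab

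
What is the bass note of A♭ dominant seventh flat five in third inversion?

A♭ dominant seventh flat five = A-flat–C–E-double-flat–G-flat. Third inversion → seventh in the bass = G-flat.

G-flat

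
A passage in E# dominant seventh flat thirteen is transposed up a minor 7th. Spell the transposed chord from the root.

D#, F##, A#, C#, B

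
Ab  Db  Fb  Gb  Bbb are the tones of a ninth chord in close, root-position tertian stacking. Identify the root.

Gb

Arranged so that each adjacent pair is a third by letter name: Gb – Bbb – Db – Fb – Ab.
The bottom of that stack, Gb, is the root (this is Gb minor ninth).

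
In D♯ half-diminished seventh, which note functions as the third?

F-sharp

Root of D♯ half-diminished seventh = D-sharp. The 3rd is a minor 3rd: D-sharp up a minor 3rd → F-sharp.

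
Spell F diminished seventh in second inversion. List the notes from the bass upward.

In root position, F diminished seventh is F–Ab–Cb–Ebb.
Second inversion puts the fifth (Cb) in the bass.

Cb, Ebb, F, Ab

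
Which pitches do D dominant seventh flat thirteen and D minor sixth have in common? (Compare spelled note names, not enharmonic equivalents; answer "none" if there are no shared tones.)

D dominant seventh flat thirteen: D F-sharp A C B-flat
D minor sixth: D F A B
Common to both → D, A.

D, A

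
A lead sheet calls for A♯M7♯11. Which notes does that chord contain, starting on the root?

A#  C##  E#  G##  D##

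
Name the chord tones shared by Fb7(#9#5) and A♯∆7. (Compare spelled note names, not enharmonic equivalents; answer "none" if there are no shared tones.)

none

Fb7(#9#5) = Fb, Ab, C, Ebb, G.
A♯∆7 = A#, C##, E#, G##.
Shared: none.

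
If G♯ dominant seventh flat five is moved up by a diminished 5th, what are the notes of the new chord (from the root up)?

D, F#, Ab, C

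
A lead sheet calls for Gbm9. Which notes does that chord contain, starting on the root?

Gb – Bbb – Db – Fb – Ab

Root Gb, quality minor ninth:
Root: Gb
Minor 3rd (3rd): Bbb
Perfect 5th (5th): Db
Minor 7th (7th): Fb
Major 9th (9th): Ab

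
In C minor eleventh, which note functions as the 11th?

F

Root of C minor eleventh = C. The 11th is a perfect 11th: C up a perfect 11th → F.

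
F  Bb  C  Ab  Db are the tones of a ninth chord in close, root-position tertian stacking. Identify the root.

Stacking in thirds gives Bb – Db – F – Ab – C, so Bb is the root — Bb minor ninth.

Bb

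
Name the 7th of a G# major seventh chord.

F-double-sharp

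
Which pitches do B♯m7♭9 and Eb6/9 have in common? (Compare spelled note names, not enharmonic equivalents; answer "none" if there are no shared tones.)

none

B♯m7♭9: B# D# F## A# C#
Eb6/9: Eb G Bb C F
Common to both → none.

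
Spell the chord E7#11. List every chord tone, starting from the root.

E – G# – B – D – A#

Root E, quality dominant seventh sharp eleven:
- root: E
- major 3rd: G#
- perfect 5th: B
- minor 7th: D
- augmented 11th: A#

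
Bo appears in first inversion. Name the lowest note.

Bo = B–D–F. First inversion → third in the bass = D.

D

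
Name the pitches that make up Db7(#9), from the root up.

Db F Ab Cb E

Root Db, quality dominant seventh sharp nine:
Db — root
F — major 3rd
Ab — perfect 5th
Cb — minor 7th
E — augmented 9th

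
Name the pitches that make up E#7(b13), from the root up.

Root E#, quality dominant seventh flat thirteen:
Root: E#
Major 3rd (3rd): G##
Perfect 5th (5th): B#
Minor 7th (7th): D#
Minor 13th (13th): C#

E#, G##, B#, D#, C#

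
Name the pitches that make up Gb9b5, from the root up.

Gb9b5: dominant ninth flat five on Gb.
root → Gb
3rd (major 3rd) → Bb
5th (diminished 5th) → Dbb
7th (minor 7th) → Fb
9th (major 9th) → Ab

Gb Bb Dbb Fb Ab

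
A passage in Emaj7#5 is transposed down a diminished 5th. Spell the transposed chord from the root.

E down a diminished 5th → A♯. New chord: A♯ augmented major seventh.
root → A♯
3rd (major 3rd) → C𝄪
5th (augmented 5th) → E𝄪
7th (major 7th) → G𝄪

A♯ – C𝄪 – E𝄪 – G𝄪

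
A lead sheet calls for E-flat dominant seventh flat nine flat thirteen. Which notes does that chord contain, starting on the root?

E-flat dominant seventh flat nine flat thirteen: dominant seventh flat nine flat thirteen on E-flat.
- root: E-flat
- major 3rd: G
- perfect 5th: B-flat
- minor 7th: D-flat
- minor 9th: F-flat
- minor 13th: C-flat

E-flat, G, B-flat, D-flat, F-flat, C-flat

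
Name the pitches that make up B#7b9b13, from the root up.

B# D## F## A# C# G#

Root B#, quality dominant seventh flat nine flat thirteen:
root → B#
3rd (major 3rd) → D##
5th (perfect 5th) → F##
7th (minor 7th) → A#
9th (minor 9th) → C#
13th (minor 13th) → G#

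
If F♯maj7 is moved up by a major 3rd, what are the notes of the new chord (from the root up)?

Transposed root: F# → A# (major 3rd up). So we spell A# major seventh:
A# — root
C## — major 3rd
E# — perfect 5th
G## — major 7th

A# – C## – E# – G##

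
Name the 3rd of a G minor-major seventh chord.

Root of G minor-major seventh = G. The 3rd is a minor 3rd: G up a minor 3rd → Bb.

Bb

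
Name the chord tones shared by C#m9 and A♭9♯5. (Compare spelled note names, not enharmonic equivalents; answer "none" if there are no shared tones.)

C#m9 = C#, E, G#, B, D#.
A♭9♯5 = Ab, C, E, Gb, Bb.
Shared: E.

E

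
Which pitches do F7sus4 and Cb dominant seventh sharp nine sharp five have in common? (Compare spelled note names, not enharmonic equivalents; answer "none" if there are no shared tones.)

Eb

F7sus4 = F, Bb, C, Eb.
Cb dominant seventh sharp nine sharp five = Cb, Eb, G, Bbb, D.
Shared: Eb.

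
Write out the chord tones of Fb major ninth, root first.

F-flat, A-flat, C-flat, E-flat, G-flat

Fb major ninth: major ninth on F-flat.
- root: F-flat
- major 3rd: A-flat
- perfect 5th: C-flat
- major 7th: E-flat
- major 9th: G-flat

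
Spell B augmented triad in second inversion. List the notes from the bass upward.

F-double-sharp  B  D-sharp

B augmented triad = B–D-sharp–F-double-sharp; second inversion → fifth (F-double-sharp) lowest.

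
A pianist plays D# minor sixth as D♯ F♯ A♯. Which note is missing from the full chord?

B♯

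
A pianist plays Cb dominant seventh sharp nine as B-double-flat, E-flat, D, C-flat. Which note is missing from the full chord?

G-flat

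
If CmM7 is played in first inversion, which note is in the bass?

Eb

CmM7 in root position is C–Eb–G–B.
First inversion places the third in the bass, which is Eb.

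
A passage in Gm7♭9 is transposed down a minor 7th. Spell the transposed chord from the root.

G down a minor 7th → A. New chord: A minor seventh flat nine.
A — root
C — minor 3rd
E — perfect 5th
G — minor 7th
Bb — minor 9th

A C E G Bb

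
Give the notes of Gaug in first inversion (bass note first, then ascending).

B  D#  G

In root position, Gaug is G–B–D#.
First inversion puts the third (B) in the bass.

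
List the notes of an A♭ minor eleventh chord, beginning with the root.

Ab, Cb, Eb, Gb, Bb, Db

Root Ab, quality minor eleventh:
root → Ab
3rd (minor 3rd) → Cb
5th (perfect 5th) → Eb
7th (minor 7th) → Gb
9th (major 9th) → Bb
11th (perfect 11th) → Db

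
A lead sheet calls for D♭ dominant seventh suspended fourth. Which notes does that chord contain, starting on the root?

Root Db, quality dominant seventh suspended fourth:
- root: Db
- perfect 4th: Gb
- perfect 5th: Ab
- minor 7th: Cb

Db Gb Ab Cb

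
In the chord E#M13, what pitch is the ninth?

F##

E#M13 is built on E#; its 9th is a major 9th above the root.
A second above E uses the letter F, and the major 9th above E# is F##.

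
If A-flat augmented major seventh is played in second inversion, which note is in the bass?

E

A-flat augmented major seventh = A-flat–C–E–G. Second inversion → fifth in the bass = E.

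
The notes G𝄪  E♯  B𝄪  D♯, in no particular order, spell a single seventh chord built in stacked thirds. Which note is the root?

Arranged so that each adjacent pair is a third by letter name: E♯ – G𝄪 – B𝄪 – D♯.
The bottom of that stack, E♯, is the root (this is E♯ augmented seventh).

E♯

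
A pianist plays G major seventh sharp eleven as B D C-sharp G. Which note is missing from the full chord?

F-sharp

The full G major seventh sharp eleven chord is G, B, D, F-sharp, C-sharp.
Comparing with the voicing, the major 7th (7th) — F-sharp — is absent.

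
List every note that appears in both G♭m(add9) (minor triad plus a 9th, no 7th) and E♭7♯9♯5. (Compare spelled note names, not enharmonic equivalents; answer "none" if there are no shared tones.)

G♭m(add9): Gb Bbb Db Ab
E♭7♯9♯5: Eb G B Db F#
Common to both → Db.

Db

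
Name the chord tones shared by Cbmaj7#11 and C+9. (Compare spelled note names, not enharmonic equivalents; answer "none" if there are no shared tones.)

Bb

Cbmaj7#11: Cb Eb Gb Bb F
C+9: C E G# Bb D
Common to both → Bb.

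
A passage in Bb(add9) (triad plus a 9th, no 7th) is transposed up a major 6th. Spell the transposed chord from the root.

Transposed root: Bb → G (major 6th up). So we spell G added-ninth:
G — root
B — major 3rd
D — perfect 5th
A — major 9th

G – B – D – A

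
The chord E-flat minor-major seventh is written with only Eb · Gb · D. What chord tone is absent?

Bb

The full E-flat minor-major seventh chord is Eb, Gb, Bb, D.
Comparing with the voicing, the perfect 5th (5th) — Bb — is absent.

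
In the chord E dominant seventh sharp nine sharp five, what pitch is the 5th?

B-sharp

E dominant seventh sharp nine sharp five is built on E; its 5th is an augmented 5th above the root.
A fifth above E uses the letter B, and the augmented 5th above E is B-sharp.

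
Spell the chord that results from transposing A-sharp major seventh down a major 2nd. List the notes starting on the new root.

Transposed root: A# → G# (major 2nd down). So we spell G# major seventh:
Root: G#
Major 3rd (3rd): B#
Perfect 5th (5th): D#
Major 7th (7th): F##

G# B# D# F##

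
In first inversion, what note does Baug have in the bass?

D#

Baug in root position is B–D#–F##.
First inversion places the third in the bass, which is D#.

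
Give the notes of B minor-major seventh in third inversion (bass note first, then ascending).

A-sharp, B, D, F-sharp

In root position, B minor-major seventh is B–D–F-sharp–A-sharp.
Third inversion puts the seventh (A-sharp) in the bass.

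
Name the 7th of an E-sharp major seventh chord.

D-double-sharp

Root of E-sharp major seventh = E-sharp. The 7th is a major 7th: E-sharp up a major 7th → D-double-sharp.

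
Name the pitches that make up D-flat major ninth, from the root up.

D-flat major ninth is a major ninth built on Db.
- root: Db
- major 3rd: F
- perfect 5th: Ab
- major 7th: C
- major 9th: Eb

Db  F  Ab  C  Eb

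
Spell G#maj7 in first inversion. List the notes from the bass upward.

B# D# F## G#

G#maj7 = G#–B#–D#–F##; first inversion → third (B#) lowest.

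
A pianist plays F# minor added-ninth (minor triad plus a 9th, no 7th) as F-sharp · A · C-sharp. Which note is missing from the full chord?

F# minor added-ninth = F-sharp, A, C-sharp, G-sharp. The voicing lacks the 9th (major 9th), G-sharp.

G-sharp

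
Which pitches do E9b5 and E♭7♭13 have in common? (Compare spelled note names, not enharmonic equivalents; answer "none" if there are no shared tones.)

E9b5 = E, G#, Bb, D, F#.
E♭7♭13 = Eb, G, Bb, Db, Cb.
Shared: Bb.

Bb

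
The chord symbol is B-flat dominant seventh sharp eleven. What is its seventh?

A-flat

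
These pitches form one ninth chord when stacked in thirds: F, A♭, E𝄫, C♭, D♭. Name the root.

D♭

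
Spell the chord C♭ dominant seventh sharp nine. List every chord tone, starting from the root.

Cb  Eb  Gb  Bbb  D

C♭ dominant seventh sharp nine is a dominant seventh sharp nine built on Cb.
Cb — root
Eb — major 3rd
Gb — perfect 5th
Bbb — minor 7th
D — augmented 9th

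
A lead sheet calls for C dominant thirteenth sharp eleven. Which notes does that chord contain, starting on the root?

C, E, G, Bb, D, F#, A

Root C, quality dominant thirteenth sharp eleven:
C — root
E — major 3rd
G — perfect 5th
Bb — minor 7th
D — major 9th
F# — augmented 11th
A — major 13th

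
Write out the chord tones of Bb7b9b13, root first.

Bb7b9b13 is a dominant seventh flat nine flat thirteen built on Bb.
Root: Bb
Major 3rd (3rd): D
Perfect 5th (5th): F
Minor 7th (7th): Ab
Minor 9th (9th): Cb
Minor 13th (13th): Gb

Bb, D, F, Ab, Cb, Gb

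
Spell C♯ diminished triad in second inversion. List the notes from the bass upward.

G – C-sharp – E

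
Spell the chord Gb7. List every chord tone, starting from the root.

Gb – Bb – Db – Fb

Root Gb, quality dominant seventh:
Root: Gb
Major 3rd (3rd): Bb
Perfect 5th (5th): Db
Minor 7th (7th): Fb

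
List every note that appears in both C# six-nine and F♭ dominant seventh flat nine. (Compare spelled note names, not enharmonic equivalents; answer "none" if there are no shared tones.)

none

C# six-nine = C-sharp, E-sharp, G-sharp, A-sharp, D-sharp.
F♭ dominant seventh flat nine = F-flat, A-flat, C-flat, E-double-flat, G-double-flat.
Shared: none.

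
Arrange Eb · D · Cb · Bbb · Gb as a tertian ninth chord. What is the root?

Stacking in thirds gives Cb – Eb – Gb – Bbb – D, so Cb is the root — Cb dominant seventh sharp nine.

Cb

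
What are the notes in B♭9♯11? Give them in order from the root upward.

B♭, D, F, A♭, C, E

Root B♭, quality dominant ninth sharp eleven:
root → B♭
3rd (major 3rd) → D
5th (perfect 5th) → F
7th (minor 7th) → A♭
9th (major 9th) → C
11th (augmented 11th) → E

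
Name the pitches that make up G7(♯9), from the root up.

G B D F A#

Root G, quality dominant seventh sharp nine:
G — root
B — major 3rd
D — perfect 5th
F — minor 7th
A# — augmented 9th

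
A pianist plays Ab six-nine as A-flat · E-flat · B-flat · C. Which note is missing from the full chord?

F

The full Ab six-nine chord is A-flat, C, E-flat, F, B-flat.
Comparing with the voicing, the major 6th (6th) — F — is absent.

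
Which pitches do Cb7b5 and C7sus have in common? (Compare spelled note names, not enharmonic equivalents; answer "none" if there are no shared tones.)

none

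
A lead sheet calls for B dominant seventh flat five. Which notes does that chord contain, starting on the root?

Root B, quality dominant seventh flat five:
B — root
D-sharp — major 3rd
F — diminished 5th
A — minor 7th

B  D-sharp  F  A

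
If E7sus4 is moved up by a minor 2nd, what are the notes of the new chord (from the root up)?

A minor 2nd up from E is F, so the new chord is F dominant seventh suspended fourth.
- root: F
- perfect 4th: Bb
- perfect 5th: C
- minor 7th: Eb

F Bb C Eb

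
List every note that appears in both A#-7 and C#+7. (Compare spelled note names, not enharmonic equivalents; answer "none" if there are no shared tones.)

A#-7: A♯ C♯ E♯ G♯
C#+7: C♯ E♯ G𝄪 B
Common to both → C♯, E♯.

C♯ – E♯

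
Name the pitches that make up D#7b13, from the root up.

D#7b13: dominant seventh flat thirteen on D♯.
Root: D♯
Major 3rd (3rd): F𝄪
Perfect 5th (5th): A♯
Minor 7th (7th): C♯
Minor 13th (13th): B

D♯, F𝄪, A♯, C♯, B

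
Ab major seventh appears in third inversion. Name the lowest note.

G

Ab major seventh = A-flat–C–E-flat–G. Third inversion → seventh in the bass = G.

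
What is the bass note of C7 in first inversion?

C7 = C–E–G–Bb. First inversion → third in the bass = E.

E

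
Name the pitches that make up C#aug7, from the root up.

C#  E#  G##  B

C#aug7: augmented seventh on C#.
- root: C#
- major 3rd: E#
- augmented 5th: G##
- minor 7th: B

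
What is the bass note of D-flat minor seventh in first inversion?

Fb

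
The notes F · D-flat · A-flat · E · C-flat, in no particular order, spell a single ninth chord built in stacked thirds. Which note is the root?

D-flat

Stacking in thirds gives D-flat – F – A-flat – C-flat – E, so D-flat is the root — D-flat dominant seventh sharp nine.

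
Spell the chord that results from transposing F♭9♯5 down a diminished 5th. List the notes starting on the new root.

Bb, D, F#, Ab, C

Transposed root: Fb → Bb (diminished 5th down). So we spell Bb dominant ninth sharp five:
- root: Bb
- major 3rd: D
- augmented 5th: F#
- minor 7th: Ab
- major 9th: C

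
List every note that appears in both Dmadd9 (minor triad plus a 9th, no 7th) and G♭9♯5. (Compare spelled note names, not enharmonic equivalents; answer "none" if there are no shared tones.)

D

Dmadd9: D F A E
G♭9♯5: Gb Bb D Fb Ab
Common to both → D.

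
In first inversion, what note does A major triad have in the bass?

A major triad = A–C#–E. First inversion → third in the bass = C#.

C#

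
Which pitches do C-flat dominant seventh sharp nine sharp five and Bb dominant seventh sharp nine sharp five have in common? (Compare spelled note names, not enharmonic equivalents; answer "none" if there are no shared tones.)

C-flat dominant seventh sharp nine sharp five: Cb Eb G Bbb D
Bb dominant seventh sharp nine sharp five: Bb D F# Ab C#
Common to both → D.

D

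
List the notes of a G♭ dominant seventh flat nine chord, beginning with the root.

Root Gb, quality dominant seventh flat nine:
- root: Gb
- major 3rd: Bb
- perfect 5th: Db
- minor 7th: Fb
- minor 9th: Abb

Gb – Bb – Db – Fb – Abb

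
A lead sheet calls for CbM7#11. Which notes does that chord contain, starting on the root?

CbM7#11: major seventh sharp eleven on Cb.
root → Cb
3rd (major 3rd) → Eb
5th (perfect 5th) → Gb
7th (major 7th) → Bb
11th (augmented 11th) → F

Cb Eb Gb Bb F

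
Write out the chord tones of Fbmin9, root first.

Fb Abb Cb Ebb Gb

Fbmin9 is a minor ninth built on Fb.
- root: Fb
- minor 3rd: Abb
- perfect 5th: Cb
- minor 7th: Ebb
- major 9th: Gb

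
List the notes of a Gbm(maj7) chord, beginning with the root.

Root Gb, quality minor-major seventh:
root → Gb
3rd (minor 3rd) → Bbb
5th (perfect 5th) → Db
7th (major 7th) → F

Gb  Bbb  Db  F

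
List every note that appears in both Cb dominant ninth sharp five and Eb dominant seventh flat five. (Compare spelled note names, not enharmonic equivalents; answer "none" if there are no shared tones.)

Eb, G, Bbb, Db

Cb dominant ninth sharp five = Cb, Eb, G, Bbb, Db.
Eb dominant seventh flat five = Eb, G, Bbb, Db.
Shared: Eb, G, Bbb, Db.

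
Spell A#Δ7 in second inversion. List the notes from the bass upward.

A#Δ7 = A#–C##–E#–G##; second inversion → fifth (E#) lowest.

E# G## A# C##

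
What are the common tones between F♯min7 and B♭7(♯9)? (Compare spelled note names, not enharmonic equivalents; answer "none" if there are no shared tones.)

C#

F♯min7 = F#, A, C#, E.
B♭7(♯9) = Bb, D, F, Ab, C#.
Shared: C#.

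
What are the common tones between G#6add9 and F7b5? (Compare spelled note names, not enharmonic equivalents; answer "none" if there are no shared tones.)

none

G#6add9 = G♯, B♯, D♯, E♯, A♯.
F7b5 = F, A, C♭, E♭.
Shared: none.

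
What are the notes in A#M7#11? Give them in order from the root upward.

A#M7#11 is a major seventh sharp eleven built on A#.
Root: A#
Major 3rd (3rd): C##
Perfect 5th (5th): E#
Major 7th (7th): G##
Augmented 11th (11th): D##

A#, C##, E#, G##, D##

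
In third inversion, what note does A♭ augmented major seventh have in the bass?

A♭ augmented major seventh in root position is A-flat–C–E–G.
Third inversion places the seventh in the bass, which is G.

G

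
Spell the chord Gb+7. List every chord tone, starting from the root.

Gb+7 is an augmented seventh built on Gb.
- root: Gb
- major 3rd: Bb
- augmented 5th: D
- minor 7th: Fb

Gb, Bb, D, Fb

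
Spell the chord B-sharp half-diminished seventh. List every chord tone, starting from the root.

B-sharp half-diminished seventh: half-diminished seventh on B-sharp.
Root: B-sharp
Minor 3rd (3rd): D-sharp
Diminished 5th (5th): F-sharp
Minor 7th (7th): A-sharp

B-sharp, D-sharp, F-sharp, A-sharp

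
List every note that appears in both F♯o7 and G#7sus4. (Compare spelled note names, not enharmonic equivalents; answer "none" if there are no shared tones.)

F#

F♯o7: F# A C Eb
G#7sus4: G# C# D# F#
Common to both → F#.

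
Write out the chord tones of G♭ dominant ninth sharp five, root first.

G-flat, B-flat, D, F-flat, A-flat

G♭ dominant ninth sharp five: dominant ninth sharp five on G-flat.
root → G-flat
3rd (major 3rd) → B-flat
5th (augmented 5th) → D
7th (minor 7th) → F-flat
9th (major 9th) → A-flat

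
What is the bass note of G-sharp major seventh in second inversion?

D-sharp

G-sharp major seventh = G-sharp–B-sharp–D-sharp–F-double-sharp. Second inversion → fifth in the bass = D-sharp.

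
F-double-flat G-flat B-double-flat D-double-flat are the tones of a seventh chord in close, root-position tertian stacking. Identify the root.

G-flat

Stacking in thirds gives G-flat – B-double-flat – D-double-flat – F-double-flat, so G-flat is the root — G-flat diminished seventh.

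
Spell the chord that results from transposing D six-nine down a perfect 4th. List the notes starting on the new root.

A perfect 4th down from D is A, so the new chord is A six-nine.
root → A
3rd (major 3rd) → C#
5th (perfect 5th) → E
6th (major 6th) → F#
9th (major 9th) → B

A  C#  E  F#  B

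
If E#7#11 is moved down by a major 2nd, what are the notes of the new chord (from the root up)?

D#, F##, A#, C#, G##

Transposed root: E# → D# (major 2nd down). So we spell D# dominant seventh sharp eleven:
Root: D#
Major 3rd (3rd): F##
Perfect 5th (5th): A#
Minor 7th (7th): C#
Augmented 11th (11th): G##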